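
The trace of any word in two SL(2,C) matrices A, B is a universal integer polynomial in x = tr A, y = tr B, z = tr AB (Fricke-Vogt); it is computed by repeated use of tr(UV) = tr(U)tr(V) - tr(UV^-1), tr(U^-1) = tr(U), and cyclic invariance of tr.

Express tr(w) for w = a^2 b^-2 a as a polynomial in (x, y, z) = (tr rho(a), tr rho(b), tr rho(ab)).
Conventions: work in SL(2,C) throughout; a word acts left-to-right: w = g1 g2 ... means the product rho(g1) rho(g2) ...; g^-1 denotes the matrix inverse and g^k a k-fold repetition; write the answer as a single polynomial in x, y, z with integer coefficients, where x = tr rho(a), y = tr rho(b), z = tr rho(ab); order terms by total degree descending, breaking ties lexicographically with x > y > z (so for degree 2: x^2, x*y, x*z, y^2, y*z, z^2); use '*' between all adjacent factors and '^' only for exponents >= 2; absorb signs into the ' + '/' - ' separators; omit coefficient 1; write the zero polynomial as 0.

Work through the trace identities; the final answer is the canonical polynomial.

so tr(a^2) = tr(a) tr(a) - tr(1) = x^2 - 2
tr(a^3) = tr(a) tr(a^2) - tr(a) = x^3 - 3*x
so tr(b a^2) = tr(a) tr(b a) - tr(b) = x*z - y
reduce: tr(a^3 b) = tr(a) tr(b a^2) - tr(b a) = x^2*z - x*y - z
tr(a^3 b^-1) = tr(a^3) tr(b) - tr(a^3 b) = x^3*y - x^2*z - 2*x*y + z
tr(a^2 b^-2 a) = tr(a^3 b^-1) tr(b) - tr(a^3) = x^3*y^2 - x^2*y*z - x^3 - 2*x*y^2 + y*z + 3*x

x^3*y^2 - x^2*y*z - x^3 - 2*x*y^2 + y*z + 3*x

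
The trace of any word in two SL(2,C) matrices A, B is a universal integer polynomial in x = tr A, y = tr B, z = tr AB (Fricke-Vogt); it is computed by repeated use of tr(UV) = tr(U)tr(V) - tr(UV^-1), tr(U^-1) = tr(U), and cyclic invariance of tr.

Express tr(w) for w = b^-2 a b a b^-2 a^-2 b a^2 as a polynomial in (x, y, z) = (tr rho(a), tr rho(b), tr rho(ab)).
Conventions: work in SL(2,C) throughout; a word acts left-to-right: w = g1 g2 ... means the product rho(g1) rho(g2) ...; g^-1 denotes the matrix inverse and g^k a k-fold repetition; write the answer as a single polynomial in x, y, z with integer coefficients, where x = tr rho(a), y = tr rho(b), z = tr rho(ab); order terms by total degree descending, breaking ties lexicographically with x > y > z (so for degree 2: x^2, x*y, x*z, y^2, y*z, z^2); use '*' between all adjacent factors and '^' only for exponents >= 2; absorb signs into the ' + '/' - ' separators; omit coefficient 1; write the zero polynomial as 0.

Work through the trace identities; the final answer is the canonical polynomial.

-x^4*y^4*z^2 + x^5*y^3*z + 2*x^3*y^5*z + 2*x^3*y^3*z^3 - x^4*y^4 - x^2*y^6 - 2*x^2*y^4*z^2 - x^2*y^2*z^4 - x^5*y*z - 8*x^3*y^3*z - x^3*y*z^3 + 3*x^4*y^2 + 7*x^2*y^4 + 7*x^2*y^2*z^2 + 5*x^3*y*z + x*y^3*z - x^4 - 13*x^2*y^2 - x^2*z^2 - y^4 - y^2*z^2 - 2*x*y*z + 4*x^2 + 4*y^2 + z^2 - 2

trace(a^2 b) = trace(a) trace(b a) - trace(b) = x*z - y
trace(a^2) = trace(a) trace(a) - trace(1) = x^2 - 2
trace(a b^2 a) = trace(b) trace(a^2 b) - trace(a^2) = x*y*z - x^2 - y^2 + 2
trace(a b^2) = trace(b) trace(a b) - trace(a) = y*z - x
trace(a b^2 a^2) = trace(a) trace(a b^2 a) - trace(a b^2) = x^2*y*z - x^3 - x*y^2 - y*z + 3*x
trace(a b a b) = trace(b a) trace(b a) - trace(1) = z^2 - 2
trace(b a b^2 a) = trace(b) trace(a b a b) - trace(a b a) = y*z^2 - x*z - y
trace(b a b^2) = trace(b) trace(b a b) - trace(b a) = y^2*z - x*y - z
trace(a b^2 a^2 b) = trace(a) trace(b a b^2 a) - trace(b a b^2) = x*y*z^2 - x^2*z - y^2*z + z
trace(b a^2 b^-1 a b) = trace(a b^2 a^2) trace(b) - trace(a b^2 a^2 b) = x^2*y^2*z - x^3*y - x*y^3 - x*y*z^2 + x^2*z + 3*x*y - z
trace(a b a b a) = trace(a) trace(b a b a) - trace(b a b) = x*z^2 - y*z - x
trace(a b a b a^2) = trace(a) trace(a b a b a) - trace(a b a b) = x^2*z^2 - x*y*z - x^2 - z^2 + 2
trace(b a b a b a) = trace(a b) trace(a b a b) - trace(a^-1 b^-1) = z^3 - 3*z
trace(a b a b a^2 b) = trace(a) trace(b a b a b a) - trace(b a b a b) = x*z^3 - y*z^2 - 2*x*z + y
trace(b a^2 b^-1 a b a) = trace(a b a b a^2) trace(b) - trace(a b a b a^2 b) = x^2*y*z^2 - x*y^2*z - x*z^3 - x^2*y + 2*x*z + y
trace(a^-1 b a^2 b^-1 a b) = trace(b a^2 b^-1 a b) trace(a) - trace(b a^2 b^-1 a b a) = x^3*y^2*z - x^4*y - x^2*y^3 - 2*x^2*y*z^2 + x^3*z + x*y^2*z + x*z^3 + 4*x^2*y - 3*x*z - y
trace(b a^3 b a b) = trace(a) trace(b a b^2 a^2) - trace(b a b^2 a) = x^2*y*z^2 - x^3*z - x*y^2*z - y*z^2 + 2*x*z + y
trace(b a^3 b a b a) = trace(a) trace(b a b a b a^2) - trace(b a b a b a) = x^2*z^3 - x*y*z^2 - 2*x^2*z - z^3 + x*y + 3*z
trace(a^-1 b a^3 b a b) = trace(b a^3 b a b) trace(a) - trace(b a^3 b a b a) = x^3*y*z^2 - x^4*z - x^2*y^2*z - x^2*z^3 + 4*x^2*z + z^3 - 3*z
trace(a b a b a^-2 b a^2) = trace(a^-1 b a^3 b a b) trace(a) - trace(a^-1 b a^3 b a b a) = x^4*y*z^2 - x^5*z - x^3*y^2*z - x^3*z^3 - x^2*y*z^2 + 5*x^3*z + x*y^2*z + x*z^3 + y*z^2 - 5*x*z - y
trace(b a^2 b a b a b) = trace(b) trace(a^2 b a b a b) - trace(a^2 b a b a) = x*y*z^3 - x^2*z^2 - y^2*z^2 - x*y*z + x^2 + y^2 + z^2 - 2
trace(b a b a b a b a) = trace(a b a b a b) trace(a b) - trace(b a b a) = z^4 - 4*z^2 + 2
trace(b a b a b a b) = trace(b) trace(a b a b a b) - trace(a b a b a) = y*z^3 - x*z^2 - 2*y*z + x
trace(b a^2 b a b a b a) = trace(a) trace(b a b a b a b a) - trace(b a b a b a b) = x*z^4 - y*z^3 - 3*x*z^2 + 2*y*z + x
trace(a^-1 b a^2 b a b a b) = trace(b a^2 b a b a b) trace(a) - trace(b a^2 b a b a b a) = x^2*y*z^3 - x^3*z^2 - x*y^2*z^2 - x*z^4 - x^2*y*z + y*z^3 + x^3 + x*y^2 + 4*x*z^2 - 2*y*z - 3*x
trace(a b a b a^-2 b a^2 b) = trace(a^-1 b a^2 b a b a b) trace(a) - trace(a^-1 b a^2 b a b a b a) = x^3*y*z^3 - x^4*z^2 - x^2*y^2*z^2 - x^2*z^4 - x^3*y*z + x^4 + x^2*y^2 + 5*x^2*z^2 + y^2*z^2 - x*y*z - 4*x^2 - y^2 - z^2 + 2
trace(a^-2 b a^2 b^-1 a b a b) = trace(a b a b a^-2 b a^2) trace(b) - trace(a b a b a^-2 b a^2 b) = x^4*y^2*z^2 - x^5*y*z - x^3*y^3*z - 2*x^3*y*z^3 + x^4*z^2 + x^2*z^4 + 6*x^3*y*z + x*y^3*z + x*y*z^3 - x^4 - x^2*y^2 - 5*x^2*z^2 - 4*x*y*z + 4*x^2 + z^2 - 2
trace(b^-1 a^-2 b a^2 b^-1 a b a) = trace(a^-2 b a^2 b^-1 a b a) trace(b) - trace(a^-2 b a^2 b^-1 a b a b) = -x^4*y^2*z^2 + x^5*y*z + 2*x^3*y^3*z + 2*x^3*y*z^3 - x^4*y^2 - x^4*z^2 - x^2*y^4 - 2*x^2*y^2*z^2 - x^2*z^4 - 5*x^3*y*z + x^4 + 5*x^2*y^2 + 5*x^2*z^2 + x*y*z - 4*x^2 - y^2 - z^2 + 2
trace(a b a b^-2 a^-2 b a^2 b^-1) = trace(b^-1 a^-2 b a^2 b^-1 a b a) trace(b) - trace(b^-1 a^-2 b a^2 b^-1 a b a b) = -x^4*y^3*z^2 + x^5*y^2*z + 2*x^3*y^4*z + 2*x^3*y^2*z^3 - x^4*y^3 - x^4*y*z^2 - x^2*y^5 - 2*x^2*y^3*z^2 - x^2*y*z^4 - 6*x^3*y^2*z + 2*x^4*y + 6*x^2*y^3 + 7*x^2*y*z^2 - x^3*z - x*z^3 - 8*x^2*y - y^3 - y*z^2 + 3*x*z + 3*y
trace(a^-1 b a^3 b) = trace(b a^3 b) trace(a) - trace(b a^3 b a) = x^3*y*z - x^4 - x^2*y^2 - x^2*z^2 + 4*x^2 + z^2 - 2
trace(b^-1 a^-2 b a^3 b a) = trace(a^-2 b a^3 b a) trace(b) - trace(a^-2 b a^3 b a b) = -x^4*y*z^2 + x^5*z + 2*x^3*y^2*z + x^3*z^3 - x^4*y - x^2*y^3 - 5*x^3*z - x*y^2*z - x*z^3 + 4*x^2*y + 5*x*z - y
trace(a b a b^-2 a^-2 b a^2) = trace(b^-1 a^-2 b a^3 b a) trace(b) - trace(b^-1 a^-2 b a^3 b a b) = -x^4*y^2*z^2 + x^5*y*z + 2*x^3*y^3*z + x^3*y*z^3 - x^4*y^2 - x^2*y^4 - 6*x^3*y*z - x*y^3*z - x*y*z^3 + x^4 + 5*x^2*y^2 + x^2*z^2 + 5*x*y*z - 4*x^2 - y^2 - z^2 + 2
trace(b^-2 a b a b^-2 a^-2 b a^2) = trace(a b a b^-2 a^-2 b a^2 b^-1) trace(b) - trace(a b a b^-2 a^-2 b a^2) = -x^4*y^4*z^2 + x^5*y^3*z + 2*x^3*y^5*z + 2*x^3*y^3*z^3 - x^4*y^4 - x^2*y^6 - 2*x^2*y^4*z^2 - x^2*y^2*z^4 - x^5*y*z - 8*x^3*y^3*z - x^3*y*z^3 + 3*x^4*y^2 + 7*x^2*y^4 + 7*x^2*y^2*z^2 + 5*x^3*y*z + x*y^3*z - x^4 - 13*x^2*y^2 - x^2*z^2 - y^4 - y^2*z^2 - 2*x*y*z + 4*x^2 + 4*y^2 + z^2 - 2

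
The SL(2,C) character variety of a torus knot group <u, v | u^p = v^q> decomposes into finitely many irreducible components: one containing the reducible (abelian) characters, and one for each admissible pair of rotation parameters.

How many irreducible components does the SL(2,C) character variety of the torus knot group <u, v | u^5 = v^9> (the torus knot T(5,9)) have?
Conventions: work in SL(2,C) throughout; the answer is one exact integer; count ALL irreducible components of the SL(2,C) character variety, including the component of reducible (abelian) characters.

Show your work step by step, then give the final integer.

17

In the torus knot group T(5,9), u^5 = v^9 is central, so an irreducible representation sends it to +I or -I (Schur).
So on each irreducible component the traces are pinned: tr(u) = 2*cos(pi*alpha/5) with 1 <= alpha <= 4, tr(v) = 2*cos(pi*beta/9) with 1 <= beta <= 8.
The two central values (-1)^alpha I and (-1)^beta I must be the same matrix, so alpha and beta share a parity.
Enumerate parity-matched pairs: 2*4 odd-odd plus 2*4 even-even gives 16.
Total: 16 irreducible-character components + 1 reducible (abelian) component = 17.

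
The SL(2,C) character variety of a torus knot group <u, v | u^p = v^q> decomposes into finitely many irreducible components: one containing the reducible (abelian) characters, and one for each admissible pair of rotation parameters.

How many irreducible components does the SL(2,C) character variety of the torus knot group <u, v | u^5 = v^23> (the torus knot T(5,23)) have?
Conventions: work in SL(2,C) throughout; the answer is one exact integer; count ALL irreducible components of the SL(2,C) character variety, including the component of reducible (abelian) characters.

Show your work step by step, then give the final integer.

45

For T(5,23): irreducibility forces the central element u^5 = v^23 to one of +I, -I.
This locks tr(u) to 2*cos(pi*alpha/5), alpha in 1..4, and tr(v) to 2*cos(pi*beta/23), beta in 1..22, on each component of irreducible characters.
u^5 = (-1)^alpha I and v^23 = (-1)^beta I must agree, so alpha and beta have equal parity.
Enumerate parity-matched pairs: 2*11 odd-odd plus 2*11 even-even gives 44.
Total: 44 irreducible-character components + 1 reducible (abelian) component = 45.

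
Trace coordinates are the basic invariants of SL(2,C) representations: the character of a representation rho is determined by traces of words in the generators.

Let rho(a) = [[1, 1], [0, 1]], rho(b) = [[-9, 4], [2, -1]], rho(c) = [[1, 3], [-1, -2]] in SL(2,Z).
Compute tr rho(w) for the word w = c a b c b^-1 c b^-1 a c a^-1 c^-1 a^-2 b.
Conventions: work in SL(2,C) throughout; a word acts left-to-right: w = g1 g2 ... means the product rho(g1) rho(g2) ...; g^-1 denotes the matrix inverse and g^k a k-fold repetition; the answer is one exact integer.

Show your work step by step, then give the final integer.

-14212

rho(c) = [[1, 3], [-1, -2]]
... * rho(a) = [[1, 1], [0, 1]]  ->  [[1, 4], [-1, -3]]
... * rho(b) = [[-9, 4], [2, -1]]  ->  [[-1, 0], [3, -1]]
... * rho(c) = [[1, 3], [-1, -2]]  ->  [[-1, -3], [4, 11]]
... * rho(b^-1) = [[-1, -4], [-2, -9]]  ->  [[7, 31], [-26, -115]]
... * rho(c) = [[1, 3], [-1, -2]]  ->  [[-24, -41], [89, 152]]
... * rho(b^-1) = [[-1, -4], [-2, -9]]  ->  [[106, 465], [-393, -1724]]
... * rho(a) = [[1, 1], [0, 1]]  ->  [[106, 571], [-393, -2117]]
... * rho(c) = [[1, 3], [-1, -2]]  ->  [[-465, -824], [1724, 3055]]
... * rho(a^-1) = [[1, -1], [0, 1]]  ->  [[-465, -359], [1724, 1331]]
... * rho(c^-1) = [[-2, -3], [1, 1]]  ->  [[571, 1036], [-2117, -3841]]
... * rho(a^-1) = [[1, -1], [0, 1]]  ->  [[571, 465], [-2117, -1724]]
... * rho(a^-1) = [[1, -1], [0, 1]]  ->  [[571, -106], [-2117, 393]]
... * rho(b) = [[-9, 4], [2, -1]]  ->  [[-5351, 2390], [19839, -8861]]
tr = -5351 + -8861 = -14212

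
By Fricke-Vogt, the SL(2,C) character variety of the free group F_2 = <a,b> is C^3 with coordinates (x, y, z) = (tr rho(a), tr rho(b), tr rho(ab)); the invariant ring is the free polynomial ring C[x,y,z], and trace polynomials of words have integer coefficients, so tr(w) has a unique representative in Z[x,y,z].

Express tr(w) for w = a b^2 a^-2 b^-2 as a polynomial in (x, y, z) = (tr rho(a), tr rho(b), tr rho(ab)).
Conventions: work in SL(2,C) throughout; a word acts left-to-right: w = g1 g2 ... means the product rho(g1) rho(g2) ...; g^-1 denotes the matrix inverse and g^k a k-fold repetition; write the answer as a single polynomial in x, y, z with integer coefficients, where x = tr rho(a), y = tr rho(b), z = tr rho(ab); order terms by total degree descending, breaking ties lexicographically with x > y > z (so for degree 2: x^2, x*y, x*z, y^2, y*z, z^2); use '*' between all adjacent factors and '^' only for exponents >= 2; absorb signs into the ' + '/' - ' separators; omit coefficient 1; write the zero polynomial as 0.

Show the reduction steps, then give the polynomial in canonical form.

tr(b^2) = tr(b) * tr(b) - tr(1)   [square of b] = y^2 - 2
use: tr(b^2 a) = tr(b) * tr(a b) - tr(a)   [square of b] = y*z - x
apply: tr(b^2 a^-1) = tr(b^2) * tr(a) - tr(b^2 a)   [inverse elimination on a] = x*y^2 - y*z - x
tr(b a b^2) = tr(b) * tr(b a b) - tr(b a)   [square of b] = y^2*z - x*y - z
use: tr(a b a b) = tr(a b) * tr(a b) - tr(1)   [split at a repeated a] = z^2 - 2
apply: tr(a b a) = tr(a) * tr(b a) - tr(b)   [square of a] = x*z - y
apply: tr(b a b^2 a) = tr(b) * tr(a b a b) - tr(a b a)   [square of b] = y*z^2 - x*z - y
use: tr(a^-1 b a b^2) = tr(b a b^2) * tr(a) - tr(b a b^2 a)   [inverse elimination on a] = x*y^2*z - x^2*y - y*z^2 + y
use: tr(a b^2 a^-2 b) = tr(a^-1 b a b^2) * tr(a) - tr(a^-1 b a b^2 a)   [inverse elimination on a] = x^2*y^2*z - x^3*y - x*y*z^2 - y^2*z + 2*x*y + z
tr(a b^2 a^-2 b^-1) = tr(a b^2 a^-2) * tr(b) - tr(a b^2 a^-2 b)   [inverse elimination on b] = -x^2*y^2*z + x^3*y + x*y^3 + x*y*z^2 - 3*x*y - z
tr(a b^2 a^-2 b^-2) = tr(a b^2 a^-2 b^-1) * tr(b) - tr(a b^2 a^-2)   [inverse elimination on b] = -x^2*y^3*z + x^3*y^2 + x*y^4 + x*y^2*z^2 - 4*x*y^2 + x

-x^2*y^3*z + x^3*y^2 + x*y^4 + x*y^2*z^2 - 4*x*y^2 + x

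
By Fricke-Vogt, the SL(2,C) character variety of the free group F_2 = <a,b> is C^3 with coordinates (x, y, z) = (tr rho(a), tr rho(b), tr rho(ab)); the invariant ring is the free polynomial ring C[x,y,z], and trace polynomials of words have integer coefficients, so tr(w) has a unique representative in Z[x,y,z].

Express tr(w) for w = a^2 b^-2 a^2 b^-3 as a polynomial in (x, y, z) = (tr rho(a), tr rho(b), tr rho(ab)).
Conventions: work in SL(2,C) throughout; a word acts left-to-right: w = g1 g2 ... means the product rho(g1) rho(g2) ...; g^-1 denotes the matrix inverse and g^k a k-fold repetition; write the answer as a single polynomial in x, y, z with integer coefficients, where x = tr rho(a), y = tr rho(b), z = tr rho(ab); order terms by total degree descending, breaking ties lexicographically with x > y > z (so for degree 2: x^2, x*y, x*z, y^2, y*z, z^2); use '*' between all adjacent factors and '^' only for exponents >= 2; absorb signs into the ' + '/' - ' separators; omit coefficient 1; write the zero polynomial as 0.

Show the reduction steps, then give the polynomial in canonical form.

trace(a^2) = trace(a) trace(a) - trace(1)  (reduce the a square) = x^2 - 2
trace(a^3) = trace(a) trace(a^2) - trace(a)  (reduce the a square) = x^3 - 3*x
use: trace(a^4) = trace(a) trace(a^3) - trace(a^2)  (reduce the a square) = x^4 - 4*x^2 + 2
use: trace(a b a) = trace(a) trace(b a) - trace(b)  (reduce the a square) = x*z - y
trace(b a^3) = trace(a) trace(a b a) - trace(a b)  (reduce the a square) = x^2*z - x*y - z
trace(a^4 b) = trace(a) trace(b a^3) - trace(b a^2)  (reduce the a square) = x^3*z - x^2*y - 2*x*z + y
use: trace(a^2 b^-1 a^2) = trace(a^4) trace(b) - trace(a^4 b)  (eliminate b^-1) = x^4*y - x^3*z - 3*x^2*y + 2*x*z + y
trace(b a b a) = trace(a b) trace(a b) - trace(1)  (split on a) = z^2 - 2
trace(b a b) = trace(b) trace(a b) - trace(a)  (reduce the b square) = y*z - x
apply: trace(b a^2 b a) = trace(a) trace(b a b a) - trace(b a b)  (reduce the a square) = x*z^2 - y*z - x
trace(b^2) = trace(b) trace(b) - trace(1)  (reduce the b square) = y^2 - 2
apply: trace(b a^2 b) = trace(a) trace(b^2 a) - trace(b^2)  (reduce the a square) = x*y*z - x^2 - y^2 + 2
apply: trace(a^2 b a^2 b) = trace(a) trace(b a^2 b a) - trace(b a^2 b)  (reduce the a square) = x^2*z^2 - 2*x*y*z + y^2 - 2
trace(a^2 b^-1 a^2 b) = trace(a^2 b a^2) trace(b) - trace(a^2 b a^2 b)  (eliminate b^-1) = x^3*y*z - x^2*y^2 - x^2*z^2 + 2
apply: trace(a^2 b^-1 a^2 b^-1) = trace(a^2 b^-1 a^2) trace(b) - trace(a^2 b^-1 a^2 b)  (eliminate b^-1) = x^4*y^2 - 2*x^3*y*z - 2*x^2*y^2 + x^2*z^2 + 2*x*y*z + y^2 - 2
trace(a^2 b^-1 a^2 b^-2) = trace(a^2 b^-1 a^2 b^-1) trace(b) - trace(a^2 b^-1 a^2)  (eliminate b^-1) = x^4*y^3 - 2*x^3*y^2*z - x^4*y - 2*x^2*y^3 + x^2*y*z^2 + x^3*z + 2*x*y^2*z + 3*x^2*y + y^3 - 2*x*z - 3*y
trace(b^-1 a^2 b^-3 a^2) = trace(a^2 b^-1 a^2 b^-2) trace(b) - trace(a^2 b^-1 a^2 b^-1)  (eliminate b^-1) = x^4*y^4 - 2*x^3*y^3*z - 2*x^4*y^2 - 2*x^2*y^4 + x^2*y^2*z^2 + 3*x^3*y*z + 2*x*y^3*z + 5*x^2*y^2 - x^2*z^2 + y^4 - 4*x*y*z - 4*y^2 + 2
use: trace(b^-2 a^4) = trace(a^4 b^-1) trace(b) - trace(a^4)  (eliminate b^-1) = x^4*y^2 - x^3*y*z - x^4 - 3*x^2*y^2 + 2*x*y*z + 4*x^2 + y^2 - 2
use: trace(a^2 b^-3 a^2) = trace(b^-2 a^4) trace(b) - trace(b^-2 a^4 b)  (eliminate b^-1) = x^4*y^3 - x^3*y^2*z - 2*x^4*y - 3*x^2*y^3 + x^3*z + 2*x*y^2*z + 7*x^2*y + y^3 - 2*x*z - 3*y
use: trace(a^2 b^-2 a^2 b^-3) = trace(b^-1 a^2 b^-3 a^2) trace(b) - trace(b^-1 a^2 b^-3 a^2 b)  (eliminate b^-1) = x^4*y^5 - 2*x^3*y^4*z - 3*x^4*y^3 - 2*x^2*y^5 + x^2*y^3*z^2 + 4*x^3*y^2*z + 2*x*y^4*z + 2*x^4*y + 8*x^2*y^3 - x^2*y*z^2 + y^5 - x^3*z - 6*x*y^2*z - 7*x^2*y - 5*y^3 + 2*x*z + 5*y

x^4*y^5 - 2*x^3*y^4*z - 3*x^4*y^3 - 2*x^2*y^5 + x^2*y^3*z^2 + 4*x^3*y^2*z + 2*x*y^4*z + 2*x^4*y + 8*x^2*y^3 - x^2*y*z^2 + y^5 - x^3*z - 6*x*y^2*z - 7*x^2*y - 5*y^3 + 2*x*z + 5*y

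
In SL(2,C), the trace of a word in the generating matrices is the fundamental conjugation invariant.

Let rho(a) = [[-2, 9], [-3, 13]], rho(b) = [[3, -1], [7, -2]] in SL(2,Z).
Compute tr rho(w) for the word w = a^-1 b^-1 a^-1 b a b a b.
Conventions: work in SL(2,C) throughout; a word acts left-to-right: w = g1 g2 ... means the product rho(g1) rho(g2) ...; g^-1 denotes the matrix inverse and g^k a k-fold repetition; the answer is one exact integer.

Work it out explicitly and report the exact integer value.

-1040401

rho(a^-1) = [[13, -9], [3, -2]]
... * rho(b^-1) = [[-2, 1], [-7, 3]]  ->  [[37, -14], [8, -3]]
... * rho(a^-1) = [[13, -9], [3, -2]]  ->  [[439, -305], [95, -66]]
... * rho(b) = [[3, -1], [7, -2]]  ->  [[-818, 171], [-177, 37]]
... * rho(a) = [[-2, 9], [-3, 13]]  ->  [[1123, -5139], [243, -1112]]
... * rho(b) = [[3, -1], [7, -2]]  ->  [[-32604, 9155], [-7055, 1981]]
... * rho(a) = [[-2, 9], [-3, 13]]  ->  [[37743, -174421], [8167, -37742]]
... * rho(b) = [[3, -1], [7, -2]]  ->  [[-1107718, 311099], [-239693, 67317]]
tr = -1107718 + 67317 = -1040401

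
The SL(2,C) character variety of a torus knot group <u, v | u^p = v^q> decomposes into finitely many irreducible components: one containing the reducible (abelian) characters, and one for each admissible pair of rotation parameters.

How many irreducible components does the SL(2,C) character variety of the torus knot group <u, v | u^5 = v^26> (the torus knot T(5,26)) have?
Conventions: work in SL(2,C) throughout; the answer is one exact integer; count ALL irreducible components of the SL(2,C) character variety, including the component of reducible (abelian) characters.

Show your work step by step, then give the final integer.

In the torus knot group T(5,26), u^5 = v^26 is central, so an irreducible representation sends it to +I or -I (Schur).
On an irreducible component, tr(u) is locked at 2*cos(pi*alpha/5) for some alpha in 1..4, and tr(v) at 2*cos(pi*beta/26) for some beta in 1..25.
Consistency of u^5 = (-1)^alpha I with v^26 = (-1)^beta I forces alpha = beta (mod 2).
Enumerate parity-matched pairs: 2*13 odd-odd plus 2*12 even-even gives 50.
components with irreducible characters: 50; plus the single component of reducible (abelian) characters: total 51.

51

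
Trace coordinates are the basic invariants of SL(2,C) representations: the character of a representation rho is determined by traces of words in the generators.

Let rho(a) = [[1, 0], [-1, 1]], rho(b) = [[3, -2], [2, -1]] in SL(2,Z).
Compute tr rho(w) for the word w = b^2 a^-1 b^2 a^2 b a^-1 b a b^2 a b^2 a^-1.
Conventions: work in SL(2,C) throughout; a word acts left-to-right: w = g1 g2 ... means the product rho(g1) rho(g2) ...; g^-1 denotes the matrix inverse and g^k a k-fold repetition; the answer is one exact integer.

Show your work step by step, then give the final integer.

rho(b) = [[3, -2], [2, -1]]
... * rho(b) = [[3, -2], [2, -1]]  ->  [[5, -4], [4, -3]]
... * rho(a^-1) = [[1, 0], [1, 1]]  ->  [[1, -4], [1, -3]]
... * rho(b) = [[3, -2], [2, -1]]  ->  [[-5, 2], [-3, 1]]
... * rho(b) = [[3, -2], [2, -1]]  ->  [[-11, 8], [-7, 5]]
... * rho(a) = [[1, 0], [-1, 1]]  ->  [[-19, 8], [-12, 5]]
... * rho(a) = [[1, 0], [-1, 1]]  ->  [[-27, 8], [-17, 5]]
... * rho(b) = [[3, -2], [2, -1]]  ->  [[-65, 46], [-41, 29]]
... * rho(a^-1) = [[1, 0], [1, 1]]  ->  [[-19, 46], [-12, 29]]
... * rho(b) = [[3, -2], [2, -1]]  ->  [[35, -8], [22, -5]]
... * rho(a) = [[1, 0], [-1, 1]]  ->  [[43, -8], [27, -5]]
... * rho(b) = [[3, -2], [2, -1]]  ->  [[113, -78], [71, -49]]
... * rho(b) = [[3, -2], [2, -1]]  ->  [[183, -148], [115, -93]]
... * rho(a) = [[1, 0], [-1, 1]]  ->  [[331, -148], [208, -93]]
... * rho(b) = [[3, -2], [2, -1]]  ->  [[697, -514], [438, -323]]
... * rho(b) = [[3, -2], [2, -1]]  ->  [[1063, -880], [668, -553]]
... * rho(a^-1) = [[1, 0], [1, 1]]  ->  [[183, -880], [115, -553]]
tr = 183 + -553 = -370

-370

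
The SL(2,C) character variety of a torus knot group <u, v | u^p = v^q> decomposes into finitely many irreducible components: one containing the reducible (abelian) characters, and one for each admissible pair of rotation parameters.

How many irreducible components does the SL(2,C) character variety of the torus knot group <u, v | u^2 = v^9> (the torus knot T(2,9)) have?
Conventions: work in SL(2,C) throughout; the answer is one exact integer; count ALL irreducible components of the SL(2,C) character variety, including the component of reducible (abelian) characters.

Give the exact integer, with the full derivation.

5

For T(2,9): irreducibility forces the central element u^2 = v^9 to one of +I, -I.
So on each irreducible component the traces are pinned: tr(u) = 2*cos(pi*alpha/2) with 1 <= alpha <= 1, tr(v) = 2*cos(pi*beta/9) with 1 <= beta <= 8.
u^2 = (-1)^alpha I and v^9 = (-1)^beta I must agree, so alpha and beta have equal parity.
Enumerate parity-matched pairs: 1*4 odd-odd plus 0*4 even-even gives 4.
That is 4 components of irreducible characters, and with the reducible (abelian) component the total is 5.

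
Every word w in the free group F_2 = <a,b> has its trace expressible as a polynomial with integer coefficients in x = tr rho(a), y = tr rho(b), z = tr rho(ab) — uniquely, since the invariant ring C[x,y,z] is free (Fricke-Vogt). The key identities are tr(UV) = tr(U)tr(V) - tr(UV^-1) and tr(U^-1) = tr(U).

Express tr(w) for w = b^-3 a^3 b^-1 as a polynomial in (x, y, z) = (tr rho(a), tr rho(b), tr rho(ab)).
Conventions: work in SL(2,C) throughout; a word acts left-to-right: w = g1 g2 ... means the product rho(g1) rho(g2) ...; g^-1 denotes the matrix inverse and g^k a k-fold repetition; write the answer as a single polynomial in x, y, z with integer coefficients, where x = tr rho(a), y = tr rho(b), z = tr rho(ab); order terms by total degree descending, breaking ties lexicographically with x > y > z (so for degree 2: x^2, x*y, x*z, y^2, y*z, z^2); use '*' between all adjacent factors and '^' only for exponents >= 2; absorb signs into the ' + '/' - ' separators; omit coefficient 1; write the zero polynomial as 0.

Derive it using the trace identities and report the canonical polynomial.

x^3*y^4 - x^2*y^3*z - 3*x^3*y^2 - 2*x*y^4 + 2*x^2*y*z + y^3*z + x^3 + 7*x*y^2 - 2*y*z - 3*x

next, tr(a^2) = tr(a) tr(a) - tr(1)   [square of a] = x^2 - 2
next, tr(a^3) = tr(a) tr(a^2) - tr(a)   [square of a] = x^3 - 3*x
next, tr(a b a) = tr(a) tr(b a) - tr(b)   [square of a] = x*z - y
and tr(a^3 b) = tr(a) tr(a b a) - tr(a b)   [square of a] = x^2*z - x*y - z
next, tr(a^3 b^-1) = tr(a^3) tr(b) - tr(a^3 b)   [inverse elimination on b] = x^3*y - x^2*z - 2*x*y + z
tr(b^-1 a^3 b^-1) = tr(a^3 b^-1) tr(b) - tr(a^3)   [inverse elimination on b] = x^3*y^2 - x^2*y*z - x^3 - 2*x*y^2 + y*z + 3*x
next, tr(b^-2 a^3 b^-1) = tr(b^-1 a^3 b^-1) tr(b) - tr(b^-1 a^3)   [inverse elimination on b] = x^3*y^3 - x^2*y^2*z - 2*x^3*y - 2*x*y^3 + x^2*z + y^2*z + 5*x*y - z
tr(b^-3 a^3 b^-1) = tr(b^-2 a^3 b^-1) tr(b) - tr(b^-2 a^3)   [inverse elimination on b] = x^3*y^4 - x^2*y^3*z - 3*x^3*y^2 - 2*x*y^4 + 2*x^2*y*z + y^3*z + x^3 + 7*x*y^2 - 2*y*z - 3*x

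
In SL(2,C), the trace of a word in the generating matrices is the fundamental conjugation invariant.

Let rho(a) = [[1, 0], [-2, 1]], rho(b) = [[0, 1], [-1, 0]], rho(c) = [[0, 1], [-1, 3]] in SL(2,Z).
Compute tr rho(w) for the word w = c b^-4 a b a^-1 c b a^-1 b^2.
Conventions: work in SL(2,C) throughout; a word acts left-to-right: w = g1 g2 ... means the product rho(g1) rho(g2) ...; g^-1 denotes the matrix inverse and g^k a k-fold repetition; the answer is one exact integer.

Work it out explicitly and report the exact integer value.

-22

rho(c) = [[0, 1], [-1, 3]]
... * rho(b^-1) = [[0, -1], [1, 0]]  ->  [[1, 0], [3, 1]]
... * rho(b^-1) = [[0, -1], [1, 0]]  ->  [[0, -1], [1, -3]]
... * rho(b^-1) = [[0, -1], [1, 0]]  ->  [[-1, 0], [-3, -1]]
... * rho(b^-1) = [[0, -1], [1, 0]]  ->  [[0, 1], [-1, 3]]
... * rho(a) = [[1, 0], [-2, 1]]  ->  [[-2, 1], [-7, 3]]
... * rho(b) = [[0, 1], [-1, 0]]  ->  [[-1, -2], [-3, -7]]
... * rho(a^-1) = [[1, 0], [2, 1]]  ->  [[-5, -2], [-17, -7]]
... * rho(c) = [[0, 1], [-1, 3]]  ->  [[2, -11], [7, -38]]
... * rho(b) = [[0, 1], [-1, 0]]  ->  [[11, 2], [38, 7]]
... * rho(a^-1) = [[1, 0], [2, 1]]  ->  [[15, 2], [52, 7]]
... * rho(b) = [[0, 1], [-1, 0]]  ->  [[-2, 15], [-7, 52]]
... * rho(b) = [[0, 1], [-1, 0]]  ->  [[-15, -2], [-52, -7]]
tr = -15 + -7 = -22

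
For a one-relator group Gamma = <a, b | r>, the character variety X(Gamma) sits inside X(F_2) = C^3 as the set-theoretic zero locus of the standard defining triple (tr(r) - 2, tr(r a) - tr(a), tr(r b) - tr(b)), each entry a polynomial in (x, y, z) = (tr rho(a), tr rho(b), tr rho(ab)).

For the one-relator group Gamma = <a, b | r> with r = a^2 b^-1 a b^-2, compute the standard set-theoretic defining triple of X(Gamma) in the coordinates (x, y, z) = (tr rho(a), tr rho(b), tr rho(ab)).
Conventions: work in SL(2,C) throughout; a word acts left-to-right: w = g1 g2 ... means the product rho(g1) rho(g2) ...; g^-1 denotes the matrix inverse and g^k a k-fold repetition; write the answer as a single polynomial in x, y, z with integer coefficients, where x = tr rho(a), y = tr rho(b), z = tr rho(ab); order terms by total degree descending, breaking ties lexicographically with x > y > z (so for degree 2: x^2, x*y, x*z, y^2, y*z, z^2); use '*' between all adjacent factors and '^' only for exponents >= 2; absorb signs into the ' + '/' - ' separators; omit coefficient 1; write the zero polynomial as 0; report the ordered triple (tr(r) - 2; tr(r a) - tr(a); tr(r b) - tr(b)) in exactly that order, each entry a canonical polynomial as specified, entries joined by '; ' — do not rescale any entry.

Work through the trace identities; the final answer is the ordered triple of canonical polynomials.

tr(a^2) = tr(a) tr(a) - tr(1) = x^2 - 2
tr(a^3) = tr(a) tr(a^2) - tr(a) = x^3 - 3*x
tr(a b a) = tr(a) tr(b a) - tr(b) = x*z - y
tr(a^3 b) = tr(a) tr(a b a) - tr(a b) = x^2*z - x*y - z
tr(a^2 b^-1 a) = tr(a^3) tr(b) - tr(a^3 b) = x^3*y - x^2*z - 2*x*y + z
tr(b a b a) = tr(b a) tr(b a) - tr(1) = z^2 - 2
tr(b a b) = tr(b) tr(a b) - tr(a) = y*z - x
tr(a b a^2 b) = tr(a) tr(b a b a) - tr(b a b) = x*z^2 - y*z - x
tr(a^2 b^-1 a b) = tr(a b a^2) tr(b) - tr(a b a^2 b) = x^2*y*z - x*y^2 - x*z^2 + x
tr(a^2 b^-1 a b^-1) = tr(a^2 b^-1 a) tr(b) - tr(a^2 b^-1 a b) = x^3*y^2 - 2*x^2*y*z - x*y^2 + x*z^2 + y*z - x
tr(a^2 b^-1 a b^-2) = tr(a^2 b^-1 a b^-1) tr(b) - tr(a^2 b^-1 a) = x^3*y^3 - 2*x^2*y^2*z - x^3*y - x*y^3 + x*y*z^2 + x^2*z + y^2*z + x*y - z
tr(a^4) = tr(a) tr(a^3) - tr(a^2)   [square of a] = x^4 - 4*x^2 + 2
tr(a^4 b) = tr(a) tr(a b a^2) - tr(a b a)   [square of a] = x^3*z - x^2*y - 2*x*z + y
tr(b^-1 a^4) = tr(a^4) tr(b) - tr(a^4 b)   [inverse elimination on b] = x^4*y - x^3*z - 3*x^2*y + 2*x*z + y
tr(a b^-2 a^3) = tr(b^-1 a^4) tr(b) - tr(b^-1 a^4 b)   [inverse elimination on b] = x^4*y^2 - x^3*y*z - x^4 - 3*x^2*y^2 + 2*x*y*z + 4*x^2 + y^2 - 2
tr(a^3 b a b) = tr(a) tr(a b a b a) - tr(a b a b)   [square of a] = x^2*z^2 - x*y*z - x^2 - z^2 + 2
tr(a^3 b a b^-1) = tr(a^3 b a) tr(b) - tr(a^3 b a b)   [inverse elimination on b] = x^3*y*z - x^2*y^2 - x^2*z^2 - x*y*z + x^2 + y^2 + z^2 - 2
tr(a b^-2 a^3 b) = tr(a^3 b a b^-1) tr(b) - tr(a^3 b a)   [inverse elimination on b] = x^3*y^2*z - x^2*y^3 - x^2*y*z^2 - x^3*z - x*y^2*z + 2*x^2*y + y^3 + y*z^2 + 2*x*z - 3*y
tr(a^2 b^-1 a b^-2 a) = tr(a b^-2 a^3) tr(b) - tr(a b^-2 a^3 b)   [inverse elimination on b] = x^4*y^3 - 2*x^3*y^2*z - x^4*y - 2*x^2*y^3 + x^2*y*z^2 + x^3*z + 3*x*y^2*z + 2*x^2*y - y*z^2 - 2*x*z + y
assemble the triple (tr(r) - 2; tr(r a) - x; tr(r b) - y)

x^3*y^3 - 2*x^2*y^2*z - x^3*y - x*y^3 + x*y*z^2 + x^2*z + y^2*z + x*y - z - 2; x^4*y^3 - 2*x^3*y^2*z - x^4*y - 2*x^2*y^3 + x^2*y*z^2 + x^3*z + 3*x*y^2*z + 2*x^2*y - y*z^2 - 2*x*z - x + y; x^3*y^2 - 2*x^2*y*z - x*y^2 + x*z^2 + y*z - x - y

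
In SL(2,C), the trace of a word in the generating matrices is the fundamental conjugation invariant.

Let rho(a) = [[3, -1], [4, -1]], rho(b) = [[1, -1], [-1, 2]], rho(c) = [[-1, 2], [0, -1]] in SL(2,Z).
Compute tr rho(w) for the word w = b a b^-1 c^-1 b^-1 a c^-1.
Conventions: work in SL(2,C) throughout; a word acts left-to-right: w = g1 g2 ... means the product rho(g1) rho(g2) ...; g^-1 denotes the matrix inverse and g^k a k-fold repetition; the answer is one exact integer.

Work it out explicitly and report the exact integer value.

rho(b) = [[1, -1], [-1, 2]]
... * rho(a) = [[3, -1], [4, -1]]  ->  [[-1, 0], [5, -1]]
... * rho(b^-1) = [[2, 1], [1, 1]]  ->  [[-2, -1], [9, 4]]
... * rho(c^-1) = [[-1, -2], [0, -1]]  ->  [[2, 5], [-9, -22]]
... * rho(b^-1) = [[2, 1], [1, 1]]  ->  [[9, 7], [-40, -31]]
... * rho(a) = [[3, -1], [4, -1]]  ->  [[55, -16], [-244, 71]]
... * rho(c^-1) = [[-1, -2], [0, -1]]  ->  [[-55, -94], [244, 417]]
tr = -55 + 417 = 362

362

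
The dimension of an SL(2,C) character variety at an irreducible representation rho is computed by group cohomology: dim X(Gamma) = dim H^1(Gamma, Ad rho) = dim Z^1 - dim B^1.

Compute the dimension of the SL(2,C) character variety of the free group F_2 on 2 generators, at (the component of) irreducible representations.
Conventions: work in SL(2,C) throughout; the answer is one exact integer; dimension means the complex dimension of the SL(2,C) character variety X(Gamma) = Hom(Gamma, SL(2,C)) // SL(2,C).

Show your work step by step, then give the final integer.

3

The free group F_2: 2 generators, no relators.
A cocycle picks one sl_2 vector per generator freely, giving dim Z^1 = 3*2 = 6.
dim B^1 = 3: the coboundary map is injective because an irreducible image has centralizer 0 in sl_2.
Therefore dim X = 6 - 3 = 3.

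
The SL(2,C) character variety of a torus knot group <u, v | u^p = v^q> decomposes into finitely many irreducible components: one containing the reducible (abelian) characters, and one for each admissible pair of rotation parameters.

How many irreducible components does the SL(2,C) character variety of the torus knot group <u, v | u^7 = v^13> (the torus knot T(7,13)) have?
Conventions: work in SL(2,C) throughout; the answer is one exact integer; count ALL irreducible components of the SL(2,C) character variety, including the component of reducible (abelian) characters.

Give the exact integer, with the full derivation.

37

In the torus knot group T(7,13), u^7 = v^13 is central, so an irreducible representation sends it to +I or -I (Schur).
On an irreducible component, tr(u) is locked at 2*cos(pi*alpha/7) for some alpha in 1..6, and tr(v) at 2*cos(pi*beta/13) for some beta in 1..12.
The two central values (-1)^alpha I and (-1)^beta I must be the same matrix, so alpha and beta share a parity.
count pairs: odd alpha (3 choices) x odd beta (6), plus even alpha (3) x even beta (6): 3*6 + 3*6 = 36.
Total: 36 irreducible-character components + 1 reducible (abelian) component = 37.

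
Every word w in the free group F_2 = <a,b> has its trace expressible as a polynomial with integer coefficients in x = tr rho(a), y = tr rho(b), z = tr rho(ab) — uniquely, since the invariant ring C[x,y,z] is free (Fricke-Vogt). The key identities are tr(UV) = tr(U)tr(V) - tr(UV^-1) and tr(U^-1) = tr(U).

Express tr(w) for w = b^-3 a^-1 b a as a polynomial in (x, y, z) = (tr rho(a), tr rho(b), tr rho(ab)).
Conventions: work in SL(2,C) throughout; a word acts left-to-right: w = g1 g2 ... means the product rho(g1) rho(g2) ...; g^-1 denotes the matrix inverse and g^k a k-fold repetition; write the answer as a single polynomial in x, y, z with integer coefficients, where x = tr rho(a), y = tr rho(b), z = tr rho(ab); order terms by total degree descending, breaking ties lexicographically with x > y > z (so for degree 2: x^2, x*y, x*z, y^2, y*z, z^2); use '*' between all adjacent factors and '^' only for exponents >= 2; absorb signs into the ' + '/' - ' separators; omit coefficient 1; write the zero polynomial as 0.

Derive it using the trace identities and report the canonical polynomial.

use: tr(b a b) = tr(b) tr(a b) - tr(a) = y*z - x
tr(b a b a) = tr(b a) tr(b a) - tr(1)   [split at repeated b] = z^2 - 2
apply: tr(a^-1 b a b) = tr(b a b) tr(a) - tr(b a b a) = x*y*z - x^2 - z^2 + 2
tr(b^-1 a^-1 b a) = tr(a^-1 b a) tr(b) - tr(a^-1 b a b) = -x*y*z + x^2 + y^2 + z^2 - 2
tr(a^-1 b a b^-2) = tr(b^-1 a^-1 b a) tr(b) - tr(b^-1 a^-1 b a b) = -x*y^2*z + x^2*y + y^3 + y*z^2 - 3*y
tr(b^-3 a^-1 b a) = tr(a^-1 b a b^-2) tr(b) - tr(a^-1 b a b^-1) = -x*y^3*z + x^2*y^2 + y^4 + y^2*z^2 + x*y*z - x^2 - 4*y^2 - z^2 + 2

-x*y^3*z + x^2*y^2 + y^4 + y^2*z^2 + x*y*z - x^2 - 4*y^2 - z^2 + 2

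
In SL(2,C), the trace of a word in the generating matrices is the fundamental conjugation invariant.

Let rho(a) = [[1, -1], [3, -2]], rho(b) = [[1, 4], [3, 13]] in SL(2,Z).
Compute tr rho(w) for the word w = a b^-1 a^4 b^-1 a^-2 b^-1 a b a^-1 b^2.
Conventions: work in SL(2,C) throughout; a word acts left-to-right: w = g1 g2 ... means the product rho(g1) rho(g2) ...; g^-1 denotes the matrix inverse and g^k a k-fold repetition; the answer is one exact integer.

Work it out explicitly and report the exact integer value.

rho(a) = [[1, -1], [3, -2]]
... * rho(b^-1) = [[13, -4], [-3, 1]]  ->  [[16, -5], [45, -14]]
... * rho(a) = [[1, -1], [3, -2]]  ->  [[1, -6], [3, -17]]
... * rho(a) = [[1, -1], [3, -2]]  ->  [[-17, 11], [-48, 31]]
... * rho(a) = [[1, -1], [3, -2]]  ->  [[16, -5], [45, -14]]
... * rho(a) = [[1, -1], [3, -2]]  ->  [[1, -6], [3, -17]]
... * rho(b^-1) = [[13, -4], [-3, 1]]  ->  [[31, -10], [90, -29]]
... * rho(a^-1) = [[-2, 1], [-3, 1]]  ->  [[-32, 21], [-93, 61]]
... * rho(a^-1) = [[-2, 1], [-3, 1]]  ->  [[1, -11], [3, -32]]
... * rho(b^-1) = [[13, -4], [-3, 1]]  ->  [[46, -15], [135, -44]]
... * rho(a) = [[1, -1], [3, -2]]  ->  [[1, -16], [3, -47]]
... * rho(b) = [[1, 4], [3, 13]]  ->  [[-47, -204], [-138, -599]]
... * rho(a^-1) = [[-2, 1], [-3, 1]]  ->  [[706, -251], [2073, -737]]
... * rho(b) = [[1, 4], [3, 13]]  ->  [[-47, -439], [-138, -1289]]
... * rho(b) = [[1, 4], [3, 13]]  ->  [[-1364, -5895], [-4005, -17309]]
tr = -1364 + -17309 = -18673

-18673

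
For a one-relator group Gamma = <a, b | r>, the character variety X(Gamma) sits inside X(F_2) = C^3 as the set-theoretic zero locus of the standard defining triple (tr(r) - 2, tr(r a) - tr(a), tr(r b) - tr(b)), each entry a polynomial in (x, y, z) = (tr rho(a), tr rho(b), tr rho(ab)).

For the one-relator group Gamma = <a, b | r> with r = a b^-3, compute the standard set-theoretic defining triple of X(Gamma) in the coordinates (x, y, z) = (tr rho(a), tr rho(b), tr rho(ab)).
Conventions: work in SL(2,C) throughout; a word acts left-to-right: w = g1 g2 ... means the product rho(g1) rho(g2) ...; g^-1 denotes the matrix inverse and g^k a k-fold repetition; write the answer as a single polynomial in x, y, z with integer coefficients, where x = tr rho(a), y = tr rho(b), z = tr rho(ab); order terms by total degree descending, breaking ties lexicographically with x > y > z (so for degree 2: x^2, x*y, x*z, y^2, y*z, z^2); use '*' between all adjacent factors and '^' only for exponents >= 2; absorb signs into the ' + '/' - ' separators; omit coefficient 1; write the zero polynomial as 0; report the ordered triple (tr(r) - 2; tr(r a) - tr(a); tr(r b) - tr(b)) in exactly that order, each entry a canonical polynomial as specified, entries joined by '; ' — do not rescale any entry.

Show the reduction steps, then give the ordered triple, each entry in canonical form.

next, trace(a b^-1) = trace(a)*trace(b) - trace(a b)   [inverse elimination on b] = x*y - z
trace(b^-2 a) = trace(a b^-1)*trace(b) - trace(a)   [inverse elimination on b] = x*y^2 - y*z - x
trace(a b^-3) = trace(b^-2 a)*trace(b) - trace(b^-2 a b)   [inverse elimination on b] = x*y^3 - y^2*z - 2*x*y + z
trace(a^2) = trace(a)*trace(a) - trace(1) = x^2 - 2
trace(a^2 b) = trace(a)*trace(b a) - trace(b) = x*z - y
trace(a^2 b^-1) = trace(a^2)*trace(b) - trace(a^2 b) = x^2*y - x*z - y
trace(b^-1 a^2 b^-1) = trace(a^2 b^-1)*trace(b) - trace(a^2) = x^2*y^2 - x*y*z - x^2 - y^2 + 2
next, trace(a b^-3 a) = trace(b^-1 a^2 b^-1)*trace(b) - trace(b^-1 a^2) = x^2*y^3 - x*y^2*z - 2*x^2*y - y^3 + x*z + 3*y
assemble the triple (trace(r) - 2; trace(r a) - x; trace(r b) - y)

x*y^3 - y^2*z - 2*x*y + z - 2; x^2*y^3 - x*y^2*z - 2*x^2*y - y^3 + x*z - x + 3*y; x*y^2 - y*z - x - y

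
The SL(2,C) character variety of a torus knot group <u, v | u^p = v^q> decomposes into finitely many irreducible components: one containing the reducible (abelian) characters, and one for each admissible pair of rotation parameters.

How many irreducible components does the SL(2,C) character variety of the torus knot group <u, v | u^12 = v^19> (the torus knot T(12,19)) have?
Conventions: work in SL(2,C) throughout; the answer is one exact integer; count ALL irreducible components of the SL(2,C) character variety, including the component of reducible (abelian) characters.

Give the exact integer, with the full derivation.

100

Gamma = < u, v | u^12 = v^19 > (torus knot T(12,19)); the central element u^12 = v^19 acts as +I or -I in any irreducible SL(2,C) representation.
This locks tr(u) to 2*cos(pi*alpha/12), alpha in 1..11, and tr(v) to 2*cos(pi*beta/19), beta in 1..18, on each component of irreducible characters.
The two central values (-1)^alpha I and (-1)^beta I must be the same matrix, so alpha and beta share a parity.
Counting: 6 odd alphas x 9 odd betas + 5 even alphas x 9 even betas = 54 + 45 = 99.
Total: 99 irreducible-character components + 1 reducible (abelian) component = 100.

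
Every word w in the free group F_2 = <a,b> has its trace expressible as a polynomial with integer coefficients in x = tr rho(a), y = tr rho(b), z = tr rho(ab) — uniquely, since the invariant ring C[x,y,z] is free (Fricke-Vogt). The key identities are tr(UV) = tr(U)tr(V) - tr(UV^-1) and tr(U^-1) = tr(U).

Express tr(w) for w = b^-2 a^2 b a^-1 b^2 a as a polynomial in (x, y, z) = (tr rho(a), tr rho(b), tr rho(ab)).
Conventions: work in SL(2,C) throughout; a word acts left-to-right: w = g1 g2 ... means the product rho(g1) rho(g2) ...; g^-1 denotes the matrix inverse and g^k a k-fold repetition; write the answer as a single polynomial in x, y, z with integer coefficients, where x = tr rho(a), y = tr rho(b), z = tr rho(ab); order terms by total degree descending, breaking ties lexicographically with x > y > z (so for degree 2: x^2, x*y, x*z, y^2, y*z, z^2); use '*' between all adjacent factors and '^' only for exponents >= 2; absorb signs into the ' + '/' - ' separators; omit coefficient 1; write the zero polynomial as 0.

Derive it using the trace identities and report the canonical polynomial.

x^3*y^4*z - x^4*y^3 - x^2*y^5 - 2*x^2*y^3*z^2 + x*y^4*z + x*y^2*z^3 + x^4*y + 5*x^2*y^3 + x^2*y*z^2 - 3*x*y^2*z - 5*x^2*y - y^3 - y*z^2 + x*z + 3*y

tr(b^2 a) = tr(b) tr(a b) - tr(a) = y*z - x
tr(b^2) = tr(b) tr(b) - tr(1) = y^2 - 2
tr(b^2 a^2) = tr(a) tr(b^2 a) - tr(b^2) = x*y*z - x^2 - y^2 + 2
tr(a^3 b^2) = tr(a) tr(b^2 a^2) - tr(b^2 a) = x^2*y*z - x^3 - x*y^2 - y*z + 3*x
tr(a b a) = tr(a) tr(b a) - tr(b) = x*z - y
tr(a^3 b) = tr(a) tr(a b a) - tr(a b) = x^2*z - x*y - z
tr(a^2 b^3 a) = tr(b) tr(a^3 b^2) - tr(a^3 b) = x^2*y^2*z - x^3*y - x*y^3 - x^2*z - y^2*z + 4*x*y + z
tr(a b a b) = tr(a b) tr(a b) - tr(1) = z^2 - 2
tr(b^2 a b a) = tr(b) tr(a b a b) - tr(a b a) = y*z^2 - x*z - y
tr(b^2 a b) = tr(b) tr(a b^2) - tr(a b) = y^2*z - x*y - z
tr(a b a^2 b^2) = tr(a) tr(b^2 a b a) - tr(b^2 a b) = x*y*z^2 - x^2*z - y^2*z + z
tr(a b a^2 b) = tr(a) tr(b a b a) - tr(b a b) = x*z^2 - y*z - x
tr(a^2 b^3 a b) = tr(b) tr(a b a^2 b^2) - tr(a b a^2 b) = x*y^2*z^2 - x^2*y*z - y^3*z - x*z^2 + 2*y*z + x
tr(b^2 a b^-1 a^2 b) = tr(a^2 b^3 a) tr(b) - tr(a^2 b^3 a b) = x^2*y^3*z - x^3*y^2 - x*y^4 - x*y^2*z^2 + 4*x*y^2 + x*z^2 - y*z - x
tr(a^3 b a b) = tr(a) tr(a b a b a) - tr(a b a b) = x^2*z^2 - x*y*z - x^2 - z^2 + 2
tr(a^3 b a) = tr(a) tr(a b a^2) - tr(a b a) = x^3*z - x^2*y - 2*x*z + y
tr(a^2 b a b^2 a) = tr(b) tr(a^3 b a b) - tr(a^3 b a) = x^2*y*z^2 - x^3*z - x*y^2*z - y*z^2 + 2*x*z + y
tr(b a b a b a) = tr(b a) tr(b a b a) - tr(b^-1 a^-1) = z^3 - 3*z
tr(a b a^2 b a b) = tr(a) tr(b a b a b a) - tr(b a b a b) = x*z^3 - y*z^2 - 2*x*z + y
tr(a b a^2 b a) = tr(a) tr(b a^2 b a) - tr(b a^2 b) = x^2*z^2 - 2*x*y*z + y^2 - 2
tr(a^2 b a b^2 a b) = tr(b) tr(a b a^2 b a b) - tr(a b a^2 b a) = x*y*z^3 - x^2*z^2 - y^2*z^2 + 2
tr(b^2 a b^-1 a^2 b a) = tr(a^2 b a b^2 a) tr(b) - tr(a^2 b a b^2 a b) = x^2*y^2*z^2 - x^3*y*z - x*y^3*z - x*y*z^3 + x^2*z^2 + 2*x*y*z + y^2 - 2
tr(b^-1 a^2 b a^-1 b^2 a) = tr(b^2 a b^-1 a^2 b) tr(a) - tr(b^2 a b^-1 a^2 b a) = x^3*y^3*z - x^4*y^2 - x^2*y^4 - 2*x^2*y^2*z^2 + x^3*y*z + x*y^3*z + x*y*z^3 + 4*x^2*y^2 - 3*x*y*z - x^2 - y^2 + 2
tr(a^2 b a^-1 b^2 a) = tr(b^2 a^3 b) tr(a) - tr(b^2 a^3 b a) = x^3*y^2*z - x^4*y - x^2*y^3 - x^2*y*z^2 + 4*x^2*y + y*z^2 - x*z - y
tr(b^-2 a^2 b a^-1 b^2 a) = tr(b^-1 a^2 b a^-1 b^2 a) tr(b) - tr(b^-1 a^2 b a^-1 b^2 a b) = x^3*y^4*z - x^4*y^3 - x^2*y^5 - 2*x^2*y^3*z^2 + x*y^4*z + x*y^2*z^3 + x^4*y + 5*x^2*y^3 + x^2*y*z^2 - 3*x*y^2*z - 5*x^2*y - y^3 - y*z^2 + x*z + 3*y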